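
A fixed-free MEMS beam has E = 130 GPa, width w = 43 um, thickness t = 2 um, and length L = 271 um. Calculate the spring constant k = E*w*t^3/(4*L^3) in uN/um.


Step 1: Convert E to consistent units (1 GPa = 1000 uN/um^2).
E = 130 GPa = 130000 uN/um^2
Step 2: Compute t^3 = 2^3 = 8
Step 3: Compute L^3 = 271^3 = 19902511
Step 4: k = 130000 * 43 * 8 / (4 * 19902511)
k = 0.5617 uN/um


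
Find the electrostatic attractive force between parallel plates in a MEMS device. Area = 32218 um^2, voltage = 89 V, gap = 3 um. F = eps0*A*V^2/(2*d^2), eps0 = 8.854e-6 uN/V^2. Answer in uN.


Step 1: Identify parameters.
eps0 = 8.854e-6 uN/V^2, A = 32218 um^2, V = 89 V, d = 3 um
Step 2: Compute V^2 = 89^2 = 7921
Step 3: Compute d^2 = 3^2 = 9
Step 4: F = 0.5 * 8.854e-6 * 32218 * 7921 / 9
F = 125.529 uN


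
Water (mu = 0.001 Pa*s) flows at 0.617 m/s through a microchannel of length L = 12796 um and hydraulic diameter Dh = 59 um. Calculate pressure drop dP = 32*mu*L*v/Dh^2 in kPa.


Step 1: Convert to SI: L = 12796e-6 m, Dh = 59e-6 m
Step 2: dP = 32 * 0.001 * 12796e-6 * 0.617 / (59e-6)^2
Step 3: dP = 72578.06 Pa
Step 4: Convert to kPa: dP = 72.58 kPa


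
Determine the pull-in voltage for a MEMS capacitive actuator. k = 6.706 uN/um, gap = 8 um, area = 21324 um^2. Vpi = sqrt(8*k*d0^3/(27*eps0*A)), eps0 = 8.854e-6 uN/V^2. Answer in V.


Step 1: Compute numerator: 8 * k * d0^3 = 8 * 6.706 * 8^3 = 27467.776
Step 2: Compute denominator: 27 * eps0 * A = 27 * 8.854e-6 * 21324 = 5.097673
Step 3: Vpi = sqrt(27467.776 / 5.097673)
Vpi = 73.41 V


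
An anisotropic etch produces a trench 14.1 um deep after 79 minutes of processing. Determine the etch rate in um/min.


Step 1: Etch rate = depth / time
Step 2: rate = 14.1 / 79
rate = 0.178 um/min


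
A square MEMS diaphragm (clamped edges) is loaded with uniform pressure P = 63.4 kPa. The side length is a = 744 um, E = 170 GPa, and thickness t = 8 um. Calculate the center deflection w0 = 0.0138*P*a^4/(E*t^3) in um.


Step 1: Convert pressure to compatible units (E is in GPa, so P in GPa).
P = 63.4 kPa = 63.4e-6 GPa
Step 2: Compute numerator: 0.0138 * P * a^4.
a^4 = 744^4 = 306402103296
numerator = 0.0138 * 63.4e-6 * 306402103296 = 2.680773e+05
Step 3: Compute denominator: E * t^3 = 170 * 8^3 = 87040
Step 4: w0 = numerator / denominator = 2.680773e+05 / 87040 = 3.0799 um


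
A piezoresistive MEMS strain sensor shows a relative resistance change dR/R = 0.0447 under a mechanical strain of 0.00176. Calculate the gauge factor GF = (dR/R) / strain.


Step 1: Identify values.
dR/R = 0.0447, strain = 0.00176
Step 2: GF = (dR/R) / strain = 0.0447 / 0.00176
GF = 25.4


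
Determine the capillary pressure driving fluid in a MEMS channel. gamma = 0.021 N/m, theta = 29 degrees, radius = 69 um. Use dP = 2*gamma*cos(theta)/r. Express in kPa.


Step 1: cos(29 deg) = 0.8746
Step 2: Convert r to m: r = 69e-6 m
Step 3: dP = 2 * 0.021 * 0.8746 / 69e-6 = 532.4 Pa
Step 4: Convert Pa to kPa (divide by 1000).
dP = 0.53 kPa


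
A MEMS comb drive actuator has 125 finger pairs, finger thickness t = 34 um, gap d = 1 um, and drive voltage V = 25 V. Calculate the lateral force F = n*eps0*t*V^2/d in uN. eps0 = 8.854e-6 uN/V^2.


Step 1: Parameters: n=125, eps0=8.854e-6 uN/V^2, t=34 um, V=25 V, d=1 um
Step 2: V^2 = 625
Step 3: F = 125 * 8.854e-6 * 34 * 625 / 1
F = 23.518 uN


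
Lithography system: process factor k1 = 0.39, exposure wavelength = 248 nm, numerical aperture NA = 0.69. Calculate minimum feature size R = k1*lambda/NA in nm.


Step 1: Identify values: k1 = 0.39, lambda = 248 nm, NA = 0.69
Step 2: R = k1 * lambda / NA
R = 0.39 * 248 / 0.69
R = 140.2 nm


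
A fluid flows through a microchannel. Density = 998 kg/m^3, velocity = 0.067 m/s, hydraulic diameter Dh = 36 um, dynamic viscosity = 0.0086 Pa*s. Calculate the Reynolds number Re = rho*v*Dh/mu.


Step 1: Convert Dh to meters: Dh = 36e-6 m
Step 2: Re = rho * v * Dh / mu
Re = 998 * 0.067 * 36e-6 / 0.0086
Re = 0.28


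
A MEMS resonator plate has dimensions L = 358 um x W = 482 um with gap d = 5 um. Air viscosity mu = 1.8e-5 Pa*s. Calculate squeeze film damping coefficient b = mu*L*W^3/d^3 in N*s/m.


Step 1: Convert to SI.
L = 358e-6 m, W = 482e-6 m, d = 5e-6 m
Step 2: W^3 = (482e-6)^3 = 1.12e-10 m^3
Step 3: d^3 = (5e-6)^3 = 1.25e-16 m^3
Step 4: b = 1.8e-5 * 358e-6 * 1.12e-10 / 1.25e-16
b = 5.77e-03 N*s/m


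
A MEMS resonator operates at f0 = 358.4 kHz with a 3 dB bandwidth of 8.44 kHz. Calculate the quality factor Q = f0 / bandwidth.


Step 1: Q = f0 / bandwidth
Step 2: Q = 358.4 / 8.44
Q = 42.5


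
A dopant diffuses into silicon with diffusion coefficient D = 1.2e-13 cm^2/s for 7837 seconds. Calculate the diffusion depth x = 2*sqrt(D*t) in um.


Step 1: Compute D*t = 1.2e-13 * 7837 = 9.4044e-10 cm^2
Step 2: sqrt(D*t) = 3.0667e-05 cm
Step 3: x = 2 * 3.0667e-05 cm = 6.1334e-05 cm
Step 4: Convert to um (1 cm = 1e4 um): x = 0.613 um


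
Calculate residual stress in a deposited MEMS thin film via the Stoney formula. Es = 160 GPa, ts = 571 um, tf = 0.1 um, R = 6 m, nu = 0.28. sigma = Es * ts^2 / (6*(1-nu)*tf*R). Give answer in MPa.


Step 1: Compute numerator: Es * ts^2 = 160 * 571^2 = 52166560 (GPa*um^2)
Step 2: Compute denominator (R in um): 6*(1-nu)*tf*R = 6*0.72*0.1*6e6 = 2592000.0 (um^2)
Step 3: sigma (GPa) = 52166560 / 2592000.0 = 2.0125988e+01 GPa
Step 4: Convert to MPa (x1000): sigma = 20126.0 MPa


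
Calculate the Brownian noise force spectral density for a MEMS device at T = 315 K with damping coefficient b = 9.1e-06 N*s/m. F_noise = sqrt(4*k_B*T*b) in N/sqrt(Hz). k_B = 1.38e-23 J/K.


Step 1: Compute 4 * k_B * T * b
= 4 * 1.38e-23 * 315 * 9.1e-06
= 1.5823e-25 N^2/Hz
Step 2: F_noise = sqrt(1.5823e-25)
F_noise = 3.98e-13 N/sqrt(Hz)


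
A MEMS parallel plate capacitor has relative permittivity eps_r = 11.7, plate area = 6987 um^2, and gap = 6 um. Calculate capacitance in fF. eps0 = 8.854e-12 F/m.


Step 1: Convert area to m^2: A = 6987e-12 m^2
Step 2: Convert gap to m: d = 6e-6 m
Step 3: C = eps0 * eps_r * A / d
C = 8.854e-12 * 11.7 * 6987e-12 / 6e-6
Step 4: Convert to fF (multiply by 1e15).
C = 120.63 fF


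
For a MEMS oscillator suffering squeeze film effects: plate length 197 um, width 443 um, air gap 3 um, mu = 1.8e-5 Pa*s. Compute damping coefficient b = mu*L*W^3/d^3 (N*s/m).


Step 1: Convert to SI.
L = 197e-6 m, W = 443e-6 m, d = 3e-6 m
Step 2: W^3 = (443e-6)^3 = 8.69e-11 m^3
Step 3: d^3 = (3e-6)^3 = 2.70e-17 m^3
Step 4: b = 1.8e-5 * 197e-6 * 8.69e-11 / 2.70e-17
b = 1.14e-02 N*s/m


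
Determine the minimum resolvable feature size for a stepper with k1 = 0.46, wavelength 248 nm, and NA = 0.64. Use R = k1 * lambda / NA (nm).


Step 1: Identify values: k1 = 0.46, lambda = 248 nm, NA = 0.64
Step 2: R = k1 * lambda / NA
R = 0.46 * 248 / 0.64
R = 178.3 nm


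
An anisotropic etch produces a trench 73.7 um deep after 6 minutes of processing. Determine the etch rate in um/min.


Step 1: Etch rate = depth / time
Step 2: rate = 73.7 / 6
rate = 12.283 um/min


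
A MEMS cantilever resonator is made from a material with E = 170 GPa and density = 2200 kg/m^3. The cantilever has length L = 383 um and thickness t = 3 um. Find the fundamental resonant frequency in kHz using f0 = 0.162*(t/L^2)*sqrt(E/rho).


Step 1: Convert units to SI.
t_SI = 3e-6 m, L_SI = 383e-6 m
Step 2: Calculate sqrt(E/rho).
sqrt(170e9 / 2200) = 8790.49 m/s
Step 3: Compute f0.
f0 = 0.162 * 3e-6 / (383e-6)^2 * 8790.49 = 29124.1 Hz = 29.12 kHz


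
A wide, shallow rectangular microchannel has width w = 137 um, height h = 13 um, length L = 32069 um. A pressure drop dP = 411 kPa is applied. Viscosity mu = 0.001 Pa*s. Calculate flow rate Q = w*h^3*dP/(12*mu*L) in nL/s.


Step 1: Convert all dimensions to SI (meters).
w = 137e-6 m, h = 13e-6 m, L = 32069e-6 m, dP = 411e3 Pa
Step 2: Q = w * h^3 * dP / (12 * mu * L)
Q = 137e-6 * (13e-6)^3 * 411e3 / (12 * 0.001 * 32069e-6) = 3.2145914e-10 m^3/s
Step 3: Convert Q from m^3/s to nL/s (1 m^3 = 1e12 nL, so multiply by 1e12).
Q = 321.459 nL/s


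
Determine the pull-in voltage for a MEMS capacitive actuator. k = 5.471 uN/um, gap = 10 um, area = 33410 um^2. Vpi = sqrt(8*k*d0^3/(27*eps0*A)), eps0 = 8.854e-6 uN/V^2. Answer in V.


Step 1: Compute numerator: 8 * k * d0^3 = 8 * 5.471 * 10^3 = 43768.0
Step 2: Compute denominator: 27 * eps0 * A = 27 * 8.854e-6 * 33410 = 7.986928
Step 3: Vpi = sqrt(43768.0 / 7.986928)
Vpi = 74.03 V


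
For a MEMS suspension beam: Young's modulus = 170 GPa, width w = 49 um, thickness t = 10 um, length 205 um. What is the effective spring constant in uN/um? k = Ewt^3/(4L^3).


Step 1: Convert E to consistent units (1 GPa = 1000 uN/um^2).
E = 170 GPa = 170000 uN/um^2
Step 2: Compute t^3 = 10^3 = 1000
Step 3: Compute L^3 = 205^3 = 8615125
Step 4: k = 170000 * 49 * 1000 / (4 * 8615125)
k = 241.726 uN/um


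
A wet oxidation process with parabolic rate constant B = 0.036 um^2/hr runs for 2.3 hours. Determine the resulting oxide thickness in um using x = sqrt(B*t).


Step 1: Compute B*t = 0.036 * 2.3 = 0.0828
Step 2: x = sqrt(0.0828)
x = 0.288 um


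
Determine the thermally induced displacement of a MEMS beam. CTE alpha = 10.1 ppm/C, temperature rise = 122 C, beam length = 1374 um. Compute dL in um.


Step 1: Convert CTE: alpha = 10.1 ppm/C = 10.1e-6 /C
Step 2: dL = 10.1e-6 * 122 * 1374
dL = 1.693 um


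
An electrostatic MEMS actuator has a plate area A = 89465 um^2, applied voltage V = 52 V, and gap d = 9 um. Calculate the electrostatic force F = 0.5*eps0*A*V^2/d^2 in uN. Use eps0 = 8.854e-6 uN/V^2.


Step 1: Identify parameters.
eps0 = 8.854e-6 uN/V^2, A = 89465 um^2, V = 52 V, d = 9 um
Step 2: Compute V^2 = 52^2 = 2704
Step 3: Compute d^2 = 9^2 = 81
Step 4: F = 0.5 * 8.854e-6 * 89465 * 2704 / 81
F = 13.222 uN


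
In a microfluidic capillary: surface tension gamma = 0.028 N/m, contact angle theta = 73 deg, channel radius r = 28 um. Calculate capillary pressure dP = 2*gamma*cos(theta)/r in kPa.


Step 1: cos(73 deg) = 0.2924
Step 2: Convert r to m: r = 28e-6 m
Step 3: dP = 2 * 0.028 * 0.2924 / 28e-6 = 584.8 Pa
Step 4: Convert Pa to kPa (divide by 1000).
dP = 0.58 kPa


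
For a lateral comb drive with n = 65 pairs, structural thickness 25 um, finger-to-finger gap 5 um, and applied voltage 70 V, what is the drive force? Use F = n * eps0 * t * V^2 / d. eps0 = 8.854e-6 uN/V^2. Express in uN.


Step 1: Parameters: n=65, eps0=8.854e-6 uN/V^2, t=25 um, V=70 V, d=5 um
Step 2: V^2 = 4900
Step 3: F = 65 * 8.854e-6 * 25 * 4900 / 5
F = 14.1 uN


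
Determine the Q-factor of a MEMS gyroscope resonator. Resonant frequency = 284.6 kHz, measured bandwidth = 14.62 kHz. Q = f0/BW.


Step 1: Q = f0 / bandwidth
Step 2: Q = 284.6 / 14.62
Q = 19.5


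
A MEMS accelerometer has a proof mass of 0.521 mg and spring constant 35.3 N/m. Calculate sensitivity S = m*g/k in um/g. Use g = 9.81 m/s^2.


Step 1: Convert mass: m = 0.521 mg = 5.21e-07 kg
Step 2: S = m * g / k = 5.21e-07 * 9.81 / 35.3
Step 3: S = 1.45e-07 m/g
Step 4: Convert to um/g: S = 0.145 um/g


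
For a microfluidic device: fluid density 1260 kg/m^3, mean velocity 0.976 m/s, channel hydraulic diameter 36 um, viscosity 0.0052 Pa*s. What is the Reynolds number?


Step 1: Convert Dh to meters: Dh = 36e-6 m
Step 2: Re = rho * v * Dh / mu
Re = 1260 * 0.976 * 36e-6 / 0.0052
Re = 8.514


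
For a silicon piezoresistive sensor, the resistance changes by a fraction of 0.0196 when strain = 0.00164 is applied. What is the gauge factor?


Step 1: Identify values.
dR/R = 0.0196, strain = 0.00164
Step 2: GF = (dR/R) / strain = 0.0196 / 0.00164
GF = 12.0


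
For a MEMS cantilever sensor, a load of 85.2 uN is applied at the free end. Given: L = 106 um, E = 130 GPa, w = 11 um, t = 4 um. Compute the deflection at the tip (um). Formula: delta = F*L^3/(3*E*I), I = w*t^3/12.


Step 1: Calculate the second moment of area.
I = w * t^3 / 12 = 11 * 4^3 / 12 = 58.6667 um^4
Step 2: Convert E to consistent units (1 GPa = 1000 uN/um^2).
E = 130 GPa = 130000 uN/um^2
Step 3: Calculate tip deflection.
delta = F * L^3 / (3 * E * I)
delta = 85.2 * 106^3 / (3 * 130000 * 58.6667)
delta = 4.4351 um


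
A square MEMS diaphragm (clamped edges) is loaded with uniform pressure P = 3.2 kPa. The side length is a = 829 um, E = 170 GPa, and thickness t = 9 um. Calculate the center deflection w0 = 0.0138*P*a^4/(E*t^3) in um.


Step 1: Convert pressure to compatible units (E is in GPa, so P in GPa).
P = 3.2 kPa = 3.2e-6 GPa
Step 2: Compute numerator: 0.0138 * P * a^4.
a^4 = 829^4 = 472300192081
numerator = 0.0138 * 3.2e-6 * 472300192081 = 2.08568e+04
Step 3: Compute denominator: E * t^3 = 170 * 9^3 = 123930
Step 4: w0 = numerator / denominator = 2.08568e+04 / 123930 = 0.1683 um


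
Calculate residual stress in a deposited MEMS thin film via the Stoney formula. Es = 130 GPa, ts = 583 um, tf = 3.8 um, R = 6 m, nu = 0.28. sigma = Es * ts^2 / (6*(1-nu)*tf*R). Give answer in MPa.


Step 1: Compute numerator: Es * ts^2 = 130 * 583^2 = 44185570 (GPa*um^2)
Step 2: Compute denominator (R in um): 6*(1-nu)*tf*R = 6*0.72*3.8*6e6 = 98496000.0 (um^2)
Step 3: sigma (GPa) = 44185570 / 98496000.0 = 4.48603e-01 GPa
Step 4: Convert to MPa (x1000): sigma = 448.6 MPa


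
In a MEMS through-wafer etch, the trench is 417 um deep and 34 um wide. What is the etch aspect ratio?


Step 1: AR = depth / width
Step 2: AR = 417 / 34
AR = 12.3


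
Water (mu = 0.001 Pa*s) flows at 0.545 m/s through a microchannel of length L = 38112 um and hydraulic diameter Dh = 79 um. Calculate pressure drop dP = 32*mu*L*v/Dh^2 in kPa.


Step 1: Convert to SI: L = 38112e-6 m, Dh = 79e-6 m
Step 2: dP = 32 * 0.001 * 38112e-6 * 0.545 / (79e-6)^2
Step 3: dP = 106501.09 Pa
Step 4: Convert to kPa: dP = 106.5 kPa


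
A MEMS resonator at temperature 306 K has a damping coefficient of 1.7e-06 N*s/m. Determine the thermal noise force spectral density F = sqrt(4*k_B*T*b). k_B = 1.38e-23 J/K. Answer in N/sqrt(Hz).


Step 1: Compute 4 * k_B * T * b
= 4 * 1.38e-23 * 306 * 1.7e-06
= 2.8715e-26 N^2/Hz
Step 2: F_noise = sqrt(2.8715e-26)
F_noise = 1.69e-13 N/sqrt(Hz)


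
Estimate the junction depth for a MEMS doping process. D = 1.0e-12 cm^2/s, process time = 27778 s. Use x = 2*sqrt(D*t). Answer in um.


Step 1: Compute D*t = 1.0e-12 * 27778 = 2.7778e-08 cm^2
Step 2: sqrt(D*t) = 1.66667e-04 cm
Step 3: x = 2 * 1.66667e-04 cm = 3.33334e-04 cm
Step 4: Convert to um (1 cm = 1e4 um): x = 3.333 um


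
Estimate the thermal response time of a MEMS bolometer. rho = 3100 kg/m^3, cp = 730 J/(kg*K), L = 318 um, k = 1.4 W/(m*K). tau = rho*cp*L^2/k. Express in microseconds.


Step 1: Convert L to m: L = 318e-6 m
Step 2: L^2 = (318e-6)^2 = 1.01124e-07 m^2
Step 3: tau = 3100 * 730 * 1.01124e-07 / 1.4 = 1.6345972286e-01 s
Step 4: Convert to microseconds (multiply by 1e6).
tau = 163459.723 us


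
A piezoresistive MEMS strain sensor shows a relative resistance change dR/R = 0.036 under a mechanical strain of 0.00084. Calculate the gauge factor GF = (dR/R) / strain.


Step 1: Identify values.
dR/R = 0.036, strain = 0.00084
Step 2: GF = (dR/R) / strain = 0.036 / 0.00084
GF = 42.9


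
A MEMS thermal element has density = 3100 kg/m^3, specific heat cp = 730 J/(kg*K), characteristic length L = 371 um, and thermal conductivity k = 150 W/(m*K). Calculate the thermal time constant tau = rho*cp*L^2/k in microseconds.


Step 1: Convert L to m: L = 371e-6 m
Step 2: L^2 = (371e-6)^2 = 1.37641e-07 m^2
Step 3: tau = 3100 * 730 * 1.37641e-07 / 150 = 2.07654389e-03 s
Step 4: Convert to microseconds (multiply by 1e6).
tau = 2076.544 us


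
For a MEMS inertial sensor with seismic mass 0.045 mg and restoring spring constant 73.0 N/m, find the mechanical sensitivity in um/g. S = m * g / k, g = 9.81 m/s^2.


Step 1: Convert mass: m = 0.045 mg = 4.50e-08 kg
Step 2: S = m * g / k = 4.50e-08 * 9.81 / 73.0
Step 3: S = 6.05e-09 m/g
Step 4: Convert to um/g: S = 0.006 um/g


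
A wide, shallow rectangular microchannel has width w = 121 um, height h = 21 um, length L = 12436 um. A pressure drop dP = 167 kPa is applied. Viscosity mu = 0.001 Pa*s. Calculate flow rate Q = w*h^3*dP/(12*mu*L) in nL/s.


Step 1: Convert all dimensions to SI (meters).
w = 121e-6 m, h = 21e-6 m, L = 12436e-6 m, dP = 167e3 Pa
Step 2: Q = w * h^3 * dP / (12 * mu * L)
Q = 121e-6 * (21e-6)^3 * 167e3 / (12 * 0.001 * 12436e-6) = 1.25400066e-09 m^3/s
Step 3: Convert Q from m^3/s to nL/s (1 m^3 = 1e12 nL, so multiply by 1e12).
Q = 1254.001 nL/s


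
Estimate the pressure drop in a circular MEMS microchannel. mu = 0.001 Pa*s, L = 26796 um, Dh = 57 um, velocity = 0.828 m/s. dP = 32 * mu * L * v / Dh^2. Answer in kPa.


Step 1: Convert to SI: L = 26796e-6 m, Dh = 57e-6 m
Step 2: dP = 32 * 0.001 * 26796e-6 * 0.828 / (57e-6)^2
Step 3: dP = 218524.72 Pa
Step 4: Convert to kPa: dP = 218.52 kPa


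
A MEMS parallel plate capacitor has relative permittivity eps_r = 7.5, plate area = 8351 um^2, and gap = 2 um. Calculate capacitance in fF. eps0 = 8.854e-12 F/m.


Step 1: Convert area to m^2: A = 8351e-12 m^2
Step 2: Convert gap to m: d = 2e-6 m
Step 3: C = eps0 * eps_r * A / d
C = 8.854e-12 * 7.5 * 8351e-12 / 2e-6
Step 4: Convert to fF (multiply by 1e15).
C = 277.27 fF


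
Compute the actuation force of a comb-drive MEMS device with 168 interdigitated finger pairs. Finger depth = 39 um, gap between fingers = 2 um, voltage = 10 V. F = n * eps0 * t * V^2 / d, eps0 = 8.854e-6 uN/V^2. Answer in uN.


Step 1: Parameters: n=168, eps0=8.854e-6 uN/V^2, t=39 um, V=10 V, d=2 um
Step 2: V^2 = 100
Step 3: F = 168 * 8.854e-6 * 39 * 100 / 2
F = 2.901 uN


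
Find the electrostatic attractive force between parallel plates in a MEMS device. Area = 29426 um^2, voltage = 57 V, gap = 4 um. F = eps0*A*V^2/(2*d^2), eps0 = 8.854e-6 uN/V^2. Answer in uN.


Step 1: Identify parameters.
eps0 = 8.854e-6 uN/V^2, A = 29426 um^2, V = 57 V, d = 4 um
Step 2: Compute V^2 = 57^2 = 3249
Step 3: Compute d^2 = 4^2 = 16
Step 4: F = 0.5 * 8.854e-6 * 29426 * 3249 / 16
F = 26.453 uN


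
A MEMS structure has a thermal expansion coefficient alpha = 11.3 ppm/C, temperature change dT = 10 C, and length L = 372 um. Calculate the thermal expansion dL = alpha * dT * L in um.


Step 1: Convert CTE: alpha = 11.3 ppm/C = 11.3e-6 /C
Step 2: dL = 11.3e-6 * 10 * 372
dL = 0.042 um


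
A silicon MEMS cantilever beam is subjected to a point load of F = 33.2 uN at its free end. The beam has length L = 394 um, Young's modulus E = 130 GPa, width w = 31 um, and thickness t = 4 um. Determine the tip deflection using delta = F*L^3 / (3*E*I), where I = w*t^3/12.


Step 1: Calculate the second moment of area.
I = w * t^3 / 12 = 31 * 4^3 / 12 = 165.3333 um^4
Step 2: Convert E to consistent units (1 GPa = 1000 uN/um^2).
E = 130 GPa = 130000 uN/um^2
Step 3: Calculate tip deflection.
delta = F * L^3 / (3 * E * I)
delta = 33.2 * 394^3 / (3 * 130000 * 165.3333)
delta = 31.4921 um


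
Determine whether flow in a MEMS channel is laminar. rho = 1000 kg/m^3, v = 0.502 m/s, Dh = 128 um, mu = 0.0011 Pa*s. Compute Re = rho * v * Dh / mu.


Step 1: Convert Dh to meters: Dh = 128e-6 m
Step 2: Re = rho * v * Dh / mu
Re = 1000 * 0.502 * 128e-6 / 0.0011
Re = 58.415
Since Re = 58.415 is below ~2300, the flow is laminar.


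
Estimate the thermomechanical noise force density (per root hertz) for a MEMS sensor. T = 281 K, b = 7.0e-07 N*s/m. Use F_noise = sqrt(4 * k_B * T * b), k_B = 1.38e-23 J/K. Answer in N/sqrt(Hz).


Step 1: Compute 4 * k_B * T * b
= 4 * 1.38e-23 * 281 * 7.0e-07
= 1.0858e-26 N^2/Hz
Step 2: F_noise = sqrt(1.0858e-26)
F_noise = 1.04e-13 N/sqrt(Hz)


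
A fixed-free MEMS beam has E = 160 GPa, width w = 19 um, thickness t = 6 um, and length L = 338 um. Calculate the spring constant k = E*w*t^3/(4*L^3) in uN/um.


Step 1: Convert E to consistent units (1 GPa = 1000 uN/um^2).
E = 160 GPa = 160000 uN/um^2
Step 2: Compute t^3 = 6^3 = 216
Step 3: Compute L^3 = 338^3 = 38614472
Step 4: k = 160000 * 19 * 216 / (4 * 38614472)
k = 4.2513 uN/um


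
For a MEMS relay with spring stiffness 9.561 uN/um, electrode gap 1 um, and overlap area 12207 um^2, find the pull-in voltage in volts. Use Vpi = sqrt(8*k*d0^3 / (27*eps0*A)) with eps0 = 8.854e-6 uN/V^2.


Step 1: Compute numerator: 8 * k * d0^3 = 8 * 9.561 * 1^3 = 76.488
Step 2: Compute denominator: 27 * eps0 * A = 27 * 8.854e-6 * 12207 = 2.918181
Step 3: Vpi = sqrt(76.488 / 2.918181)
Vpi = 5.12 V


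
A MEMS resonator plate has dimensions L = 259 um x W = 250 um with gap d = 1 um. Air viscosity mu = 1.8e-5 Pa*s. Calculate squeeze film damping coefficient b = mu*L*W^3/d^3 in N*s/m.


Step 1: Convert to SI.
L = 259e-6 m, W = 250e-6 m, d = 1e-6 m
Step 2: W^3 = (250e-6)^3 = 1.56e-11 m^3
Step 3: d^3 = (1e-6)^3 = 1.00e-18 m^3
Step 4: b = 1.8e-5 * 259e-6 * 1.56e-11 / 1.00e-18
b = 7.28e-02 N*s/m


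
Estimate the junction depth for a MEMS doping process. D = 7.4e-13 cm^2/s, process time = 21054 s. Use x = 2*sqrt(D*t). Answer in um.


Step 1: Compute D*t = 7.4e-13 * 21054 = 1.557996e-08 cm^2
Step 2: sqrt(D*t) = 1.2482e-04 cm
Step 3: x = 2 * 1.2482e-04 cm = 2.4964e-04 cm
Step 4: Convert to um (1 cm = 1e4 um): x = 2.496 um


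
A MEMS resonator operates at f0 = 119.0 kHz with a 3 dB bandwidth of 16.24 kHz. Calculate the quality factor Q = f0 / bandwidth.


Step 1: Q = f0 / bandwidth
Step 2: Q = 119.0 / 16.24
Q = 7.3


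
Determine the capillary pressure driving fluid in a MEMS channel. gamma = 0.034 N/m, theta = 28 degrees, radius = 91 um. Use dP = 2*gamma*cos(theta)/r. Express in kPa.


Step 1: cos(28 deg) = 0.8829
Step 2: Convert r to m: r = 91e-6 m
Step 3: dP = 2 * 0.034 * 0.8829 / 91e-6 = 659.7 Pa
Step 4: Convert Pa to kPa (divide by 1000).
dP = 0.66 kPa


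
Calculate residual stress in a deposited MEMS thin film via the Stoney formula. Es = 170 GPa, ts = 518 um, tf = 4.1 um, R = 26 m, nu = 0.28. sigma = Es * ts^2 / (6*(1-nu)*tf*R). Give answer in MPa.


Step 1: Compute numerator: Es * ts^2 = 170 * 518^2 = 45615080 (GPa*um^2)
Step 2: Compute denominator (R in um): 6*(1-nu)*tf*R = 6*0.72*4.1*26e6 = 460512000.0 (um^2)
Step 3: sigma (GPa) = 45615080 / 460512000.0 = 9.9053e-02 GPa
Step 4: Convert to MPa (x1000): sigma = 99.1 MPa


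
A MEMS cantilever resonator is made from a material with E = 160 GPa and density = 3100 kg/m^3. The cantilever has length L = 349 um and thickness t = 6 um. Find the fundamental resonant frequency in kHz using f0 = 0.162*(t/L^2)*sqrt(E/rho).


Step 1: Convert units to SI.
t_SI = 6e-6 m, L_SI = 349e-6 m
Step 2: Calculate sqrt(E/rho).
sqrt(160e9 / 3100) = 7184.21 m/s
Step 3: Compute f0.
f0 = 0.162 * 6e-6 / (349e-6)^2 * 7184.21 = 57331.6 Hz = 57.33 kHz


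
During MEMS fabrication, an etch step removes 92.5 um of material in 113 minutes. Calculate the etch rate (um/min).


Step 1: Etch rate = depth / time
Step 2: rate = 92.5 / 113
rate = 0.819 um/min


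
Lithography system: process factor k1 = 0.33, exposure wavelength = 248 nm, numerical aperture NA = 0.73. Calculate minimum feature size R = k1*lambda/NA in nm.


Step 1: Identify values: k1 = 0.33, lambda = 248 nm, NA = 0.73
Step 2: R = k1 * lambda / NA
R = 0.33 * 248 / 0.73
R = 112.1 nm


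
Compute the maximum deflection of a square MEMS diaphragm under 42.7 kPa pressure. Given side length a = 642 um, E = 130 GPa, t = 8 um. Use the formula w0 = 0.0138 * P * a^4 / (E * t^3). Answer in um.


Step 1: Convert pressure to compatible units (E is in GPa, so P in GPa).
P = 42.7 kPa = 42.7e-6 GPa
Step 2: Compute numerator: 0.0138 * P * a^4.
a^4 = 642^4 = 169879162896
numerator = 0.0138 * 42.7e-6 * 169879162896 = 1.00103e+05
Step 3: Compute denominator: E * t^3 = 130 * 8^3 = 66560
Step 4: w0 = numerator / denominator = 1.00103e+05 / 66560 = 1.504 um


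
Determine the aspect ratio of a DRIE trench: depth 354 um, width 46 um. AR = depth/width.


Step 1: AR = depth / width
Step 2: AR = 354 / 46
AR = 7.7


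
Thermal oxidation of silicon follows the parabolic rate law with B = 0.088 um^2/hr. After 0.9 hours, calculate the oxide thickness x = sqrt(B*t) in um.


Step 1: Compute B*t = 0.088 * 0.9 = 0.0792
Step 2: x = sqrt(0.0792)
x = 0.281 um


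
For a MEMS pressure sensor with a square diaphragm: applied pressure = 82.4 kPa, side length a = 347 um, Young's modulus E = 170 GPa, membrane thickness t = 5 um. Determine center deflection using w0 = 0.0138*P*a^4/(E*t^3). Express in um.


Step 1: Convert pressure to compatible units (E is in GPa, so P in GPa).
P = 82.4 kPa = 82.4e-6 GPa
Step 2: Compute numerator: 0.0138 * P * a^4.
a^4 = 347^4 = 14498327281
numerator = 0.0138 * 82.4e-6 * 14498327281 = 1.64863e+04
Step 3: Compute denominator: E * t^3 = 170 * 5^3 = 21250
Step 4: w0 = numerator / denominator = 1.64863e+04 / 21250 = 0.7758 um


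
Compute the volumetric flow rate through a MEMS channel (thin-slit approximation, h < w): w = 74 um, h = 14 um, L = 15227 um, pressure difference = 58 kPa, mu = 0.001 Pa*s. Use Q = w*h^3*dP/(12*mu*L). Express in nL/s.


Step 1: Convert all dimensions to SI (meters).
w = 74e-6 m, h = 14e-6 m, L = 15227e-6 m, dP = 58e3 Pa
Step 2: Q = w * h^3 * dP / (12 * mu * L)
Q = 74e-6 * (14e-6)^3 * 58e3 / (12 * 0.001 * 15227e-6) = 6.445376e-11 m^3/s
Step 3: Convert Q from m^3/s to nL/s (1 m^3 = 1e12 nL, so multiply by 1e12).
Q = 64.454 nL/s


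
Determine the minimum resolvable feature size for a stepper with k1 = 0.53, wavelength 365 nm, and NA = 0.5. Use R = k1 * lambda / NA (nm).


Step 1: Identify values: k1 = 0.53, lambda = 365 nm, NA = 0.5
Step 2: R = k1 * lambda / NA
R = 0.53 * 365 / 0.5
R = 386.9 nm


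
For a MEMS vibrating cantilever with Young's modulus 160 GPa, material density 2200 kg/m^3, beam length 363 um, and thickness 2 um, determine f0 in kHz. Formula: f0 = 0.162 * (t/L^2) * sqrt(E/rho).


Step 1: Convert units to SI.
t_SI = 2e-6 m, L_SI = 363e-6 m
Step 2: Calculate sqrt(E/rho).
sqrt(160e9 / 2200) = 8528.03 m/s
Step 3: Compute f0.
f0 = 0.162 * 2e-6 / (363e-6)^2 * 8528.03 = 20969.1 Hz = 20.97 kHz


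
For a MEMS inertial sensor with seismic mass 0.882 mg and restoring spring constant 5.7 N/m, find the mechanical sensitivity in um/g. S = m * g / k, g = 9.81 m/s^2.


Step 1: Convert mass: m = 0.882 mg = 8.82e-07 kg
Step 2: S = m * g / k = 8.82e-07 * 9.81 / 5.7
Step 3: S = 1.52e-06 m/g
Step 4: Convert to um/g: S = 1.518 um/g


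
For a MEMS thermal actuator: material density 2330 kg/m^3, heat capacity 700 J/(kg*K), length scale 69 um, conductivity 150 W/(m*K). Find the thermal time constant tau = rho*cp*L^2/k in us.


Step 1: Convert L to m: L = 69e-6 m
Step 2: L^2 = (69e-6)^2 = 4.761e-09 m^2
Step 3: tau = 2330 * 700 * 4.761e-09 / 150 = 5.176794e-05 s
Step 4: Convert to microseconds (multiply by 1e6).
tau = 51.768 us


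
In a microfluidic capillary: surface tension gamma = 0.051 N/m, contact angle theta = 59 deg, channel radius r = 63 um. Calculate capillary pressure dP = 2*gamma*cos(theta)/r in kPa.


Step 1: cos(59 deg) = 0.515
Step 2: Convert r to m: r = 63e-6 m
Step 3: dP = 2 * 0.051 * 0.515 / 63e-6 = 833.8 Pa
Step 4: Convert Pa to kPa (divide by 1000).
dP = 0.83 kPa


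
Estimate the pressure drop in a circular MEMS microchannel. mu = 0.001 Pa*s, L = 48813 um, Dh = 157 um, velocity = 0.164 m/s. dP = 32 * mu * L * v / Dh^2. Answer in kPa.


Step 1: Convert to SI: L = 48813e-6 m, Dh = 157e-6 m
Step 2: dP = 32 * 0.001 * 48813e-6 * 0.164 / (157e-6)^2
Step 3: dP = 10392.74 Pa
Step 4: Convert to kPa: dP = 10.39 kPa


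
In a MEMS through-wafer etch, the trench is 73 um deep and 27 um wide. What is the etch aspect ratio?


Step 1: AR = depth / width
Step 2: AR = 73 / 27
AR = 2.7


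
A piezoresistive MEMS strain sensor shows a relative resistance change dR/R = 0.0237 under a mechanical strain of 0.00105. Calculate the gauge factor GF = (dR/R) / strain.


Step 1: Identify values.
dR/R = 0.0237, strain = 0.00105
Step 2: GF = (dR/R) / strain = 0.0237 / 0.00105
GF = 22.6


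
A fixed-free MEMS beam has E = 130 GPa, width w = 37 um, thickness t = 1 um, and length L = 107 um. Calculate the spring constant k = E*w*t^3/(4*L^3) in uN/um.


Step 1: Convert E to consistent units (1 GPa = 1000 uN/um^2).
E = 130 GPa = 130000 uN/um^2
Step 2: Compute t^3 = 1^3 = 1
Step 3: Compute L^3 = 107^3 = 1225043
Step 4: k = 130000 * 37 * 1 / (4 * 1225043)
k = 0.9816 uN/um


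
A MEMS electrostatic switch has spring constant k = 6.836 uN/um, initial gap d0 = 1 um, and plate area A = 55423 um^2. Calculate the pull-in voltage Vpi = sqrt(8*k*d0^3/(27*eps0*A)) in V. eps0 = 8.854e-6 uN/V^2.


Step 1: Compute numerator: 8 * k * d0^3 = 8 * 6.836 * 1^3 = 54.688
Step 2: Compute denominator: 27 * eps0 * A = 27 * 8.854e-6 * 55423 = 13.249312
Step 3: Vpi = sqrt(54.688 / 13.249312)
Vpi = 2.03 V


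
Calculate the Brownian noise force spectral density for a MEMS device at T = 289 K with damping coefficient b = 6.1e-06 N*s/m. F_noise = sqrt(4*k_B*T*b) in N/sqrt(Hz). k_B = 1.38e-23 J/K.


Step 1: Compute 4 * k_B * T * b
= 4 * 1.38e-23 * 289 * 6.1e-06
= 9.7312e-26 N^2/Hz
Step 2: F_noise = sqrt(9.7312e-26)
F_noise = 3.12e-13 N/sqrt(Hz)


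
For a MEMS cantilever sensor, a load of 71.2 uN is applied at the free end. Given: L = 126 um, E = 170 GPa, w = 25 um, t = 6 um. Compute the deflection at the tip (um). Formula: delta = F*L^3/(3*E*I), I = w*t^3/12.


Step 1: Calculate the second moment of area.
I = w * t^3 / 12 = 25 * 6^3 / 12 = 450.0 um^4
Step 2: Convert E to consistent units (1 GPa = 1000 uN/um^2).
E = 170 GPa = 170000 uN/um^2
Step 3: Calculate tip deflection.
delta = F * L^3 / (3 * E * I)
delta = 71.2 * 126^3 / (3 * 170000 * 450.0)
delta = 0.6206 um


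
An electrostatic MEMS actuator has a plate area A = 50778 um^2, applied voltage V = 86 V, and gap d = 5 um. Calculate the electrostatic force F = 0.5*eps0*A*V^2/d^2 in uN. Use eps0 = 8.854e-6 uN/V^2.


Step 1: Identify parameters.
eps0 = 8.854e-6 uN/V^2, A = 50778 um^2, V = 86 V, d = 5 um
Step 2: Compute V^2 = 86^2 = 7396
Step 3: Compute d^2 = 5^2 = 25
Step 4: F = 0.5 * 8.854e-6 * 50778 * 7396 / 25
F = 66.503 uN


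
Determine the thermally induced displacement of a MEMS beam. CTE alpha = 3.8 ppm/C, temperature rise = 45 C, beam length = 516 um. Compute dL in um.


Step 1: Convert CTE: alpha = 3.8 ppm/C = 3.8e-6 /C
Step 2: dL = 3.8e-6 * 45 * 516
dL = 0.0882 um


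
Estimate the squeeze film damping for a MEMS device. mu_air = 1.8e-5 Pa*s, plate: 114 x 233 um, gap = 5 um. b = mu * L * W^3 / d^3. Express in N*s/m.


Step 1: Convert to SI.
L = 114e-6 m, W = 233e-6 m, d = 5e-6 m
Step 2: W^3 = (233e-6)^3 = 1.26e-11 m^3
Step 3: d^3 = (5e-6)^3 = 1.25e-16 m^3
Step 4: b = 1.8e-5 * 114e-6 * 1.26e-11 / 1.25e-16
b = 2.08e-04 N*s/m


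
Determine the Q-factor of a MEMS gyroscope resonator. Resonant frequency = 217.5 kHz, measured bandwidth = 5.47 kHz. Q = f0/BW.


Step 1: Q = f0 / bandwidth
Step 2: Q = 217.5 / 5.47
Q = 39.8


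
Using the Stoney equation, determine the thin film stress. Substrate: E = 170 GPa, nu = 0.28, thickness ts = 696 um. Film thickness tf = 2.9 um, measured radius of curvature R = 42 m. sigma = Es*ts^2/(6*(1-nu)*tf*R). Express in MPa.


Step 1: Compute numerator: Es * ts^2 = 170 * 696^2 = 82350720 (GPa*um^2)
Step 2: Compute denominator (R in um): 6*(1-nu)*tf*R = 6*0.72*2.9*42e6 = 526176000.0 (um^2)
Step 3: sigma (GPa) = 82350720 / 526176000.0 = 1.56508e-01 GPa
Step 4: Convert to MPa (x1000): sigma = 156.5 MPa


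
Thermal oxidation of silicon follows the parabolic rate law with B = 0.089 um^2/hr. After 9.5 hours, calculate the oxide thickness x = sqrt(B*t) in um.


Step 1: Compute B*t = 0.089 * 9.5 = 0.8455
Step 2: x = sqrt(0.8455)
x = 0.92 um


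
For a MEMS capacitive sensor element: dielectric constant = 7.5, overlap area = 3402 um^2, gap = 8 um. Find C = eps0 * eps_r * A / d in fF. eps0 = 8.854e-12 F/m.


Step 1: Convert area to m^2: A = 3402e-12 m^2
Step 2: Convert gap to m: d = 8e-6 m
Step 3: C = eps0 * eps_r * A / d
C = 8.854e-12 * 7.5 * 3402e-12 / 8e-6
Step 4: Convert to fF (multiply by 1e15).
C = 28.24 fF


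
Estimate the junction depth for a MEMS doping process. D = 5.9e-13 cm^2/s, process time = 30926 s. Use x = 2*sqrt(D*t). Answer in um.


Step 1: Compute D*t = 5.9e-13 * 30926 = 1.824634e-08 cm^2
Step 2: sqrt(D*t) = 1.35079e-04 cm
Step 3: x = 2 * 1.35079e-04 cm = 2.70158e-04 cm
Step 4: Convert to um (1 cm = 1e4 um): x = 2.702 um


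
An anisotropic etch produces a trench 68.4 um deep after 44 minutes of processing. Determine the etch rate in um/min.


Step 1: Etch rate = depth / time
Step 2: rate = 68.4 / 44
rate = 1.555 um/min


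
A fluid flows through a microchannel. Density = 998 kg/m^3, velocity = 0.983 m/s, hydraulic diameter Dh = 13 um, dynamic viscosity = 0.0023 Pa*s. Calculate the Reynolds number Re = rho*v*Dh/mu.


Step 1: Convert Dh to meters: Dh = 13e-6 m
Step 2: Re = rho * v * Dh / mu
Re = 998 * 0.983 * 13e-6 / 0.0023
Re = 5.545


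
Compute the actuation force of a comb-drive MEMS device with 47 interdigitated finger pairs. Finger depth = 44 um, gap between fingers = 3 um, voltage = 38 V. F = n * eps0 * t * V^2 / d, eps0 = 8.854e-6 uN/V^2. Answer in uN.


Step 1: Parameters: n=47, eps0=8.854e-6 uN/V^2, t=44 um, V=38 V, d=3 um
Step 2: V^2 = 1444
Step 3: F = 47 * 8.854e-6 * 44 * 1444 / 3
F = 8.813 uN


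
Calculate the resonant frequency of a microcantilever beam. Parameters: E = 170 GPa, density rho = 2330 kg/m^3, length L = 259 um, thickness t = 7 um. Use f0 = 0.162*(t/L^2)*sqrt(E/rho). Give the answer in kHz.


Step 1: Convert units to SI.
t_SI = 7e-6 m, L_SI = 259e-6 m
Step 2: Calculate sqrt(E/rho).
sqrt(170e9 / 2330) = 8541.74 m/s
Step 3: Compute f0.
f0 = 0.162 * 7e-6 / (259e-6)^2 * 8541.74 = 144397.6 Hz = 144.4 kHz


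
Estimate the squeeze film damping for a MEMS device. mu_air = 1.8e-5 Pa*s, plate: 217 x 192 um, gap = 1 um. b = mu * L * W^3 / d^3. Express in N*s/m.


Step 1: Convert to SI.
L = 217e-6 m, W = 192e-6 m, d = 1e-6 m
Step 2: W^3 = (192e-6)^3 = 7.08e-12 m^3
Step 3: d^3 = (1e-6)^3 = 1.00e-18 m^3
Step 4: b = 1.8e-5 * 217e-6 * 7.08e-12 / 1.00e-18
b = 2.76e-02 N*s/m


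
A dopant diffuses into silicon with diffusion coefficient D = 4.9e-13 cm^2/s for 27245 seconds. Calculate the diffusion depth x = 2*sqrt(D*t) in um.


Step 1: Compute D*t = 4.9e-13 * 27245 = 1.335005e-08 cm^2
Step 2: sqrt(D*t) = 1.15542e-04 cm
Step 3: x = 2 * 1.15542e-04 cm = 2.31084e-04 cm
Step 4: Convert to um (1 cm = 1e4 um): x = 2.311 um


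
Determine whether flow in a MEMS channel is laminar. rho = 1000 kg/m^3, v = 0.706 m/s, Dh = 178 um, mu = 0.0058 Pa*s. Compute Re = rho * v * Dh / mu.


Step 1: Convert Dh to meters: Dh = 178e-6 m
Step 2: Re = rho * v * Dh / mu
Re = 1000 * 0.706 * 178e-6 / 0.0058
Re = 21.667
Since Re = 21.667 is below ~2300, the flow is laminar.


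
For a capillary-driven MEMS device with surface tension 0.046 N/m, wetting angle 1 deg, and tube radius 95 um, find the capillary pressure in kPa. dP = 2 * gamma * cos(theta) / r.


Step 1: cos(1 deg) = 0.9998
Step 2: Convert r to m: r = 95e-6 m
Step 3: dP = 2 * 0.046 * 0.9998 / 95e-6 = 968.2 Pa
Step 4: Convert Pa to kPa (divide by 1000).
dP = 0.97 kPa


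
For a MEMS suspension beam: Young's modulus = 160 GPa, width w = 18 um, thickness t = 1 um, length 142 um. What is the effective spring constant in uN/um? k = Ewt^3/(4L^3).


Step 1: Convert E to consistent units (1 GPa = 1000 uN/um^2).
E = 160 GPa = 160000 uN/um^2
Step 2: Compute t^3 = 1^3 = 1
Step 3: Compute L^3 = 142^3 = 2863288
Step 4: k = 160000 * 18 * 1 / (4 * 2863288)
k = 0.2515 uN/um


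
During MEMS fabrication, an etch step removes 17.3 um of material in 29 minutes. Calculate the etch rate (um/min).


Step 1: Etch rate = depth / time
Step 2: rate = 17.3 / 29
rate = 0.597 um/min


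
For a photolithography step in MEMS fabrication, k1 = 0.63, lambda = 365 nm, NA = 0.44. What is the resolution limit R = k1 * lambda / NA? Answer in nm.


Step 1: Identify values: k1 = 0.63, lambda = 365 nm, NA = 0.44
Step 2: R = k1 * lambda / NA
R = 0.63 * 365 / 0.44
R = 522.6 nm


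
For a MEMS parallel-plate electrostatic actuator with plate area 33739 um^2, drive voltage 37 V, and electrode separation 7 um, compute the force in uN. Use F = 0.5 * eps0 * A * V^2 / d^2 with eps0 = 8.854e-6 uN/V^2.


Step 1: Identify parameters.
eps0 = 8.854e-6 uN/V^2, A = 33739 um^2, V = 37 V, d = 7 um
Step 2: Compute V^2 = 37^2 = 1369
Step 3: Compute d^2 = 7^2 = 49
Step 4: F = 0.5 * 8.854e-6 * 33739 * 1369 / 49
F = 4.173 uN


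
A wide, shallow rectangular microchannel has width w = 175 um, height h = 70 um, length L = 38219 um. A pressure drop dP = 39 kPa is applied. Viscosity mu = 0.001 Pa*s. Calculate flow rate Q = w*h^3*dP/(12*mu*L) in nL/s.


Step 1: Convert all dimensions to SI (meters).
w = 175e-6 m, h = 70e-6 m, L = 38219e-6 m, dP = 39e3 Pa
Step 2: Q = w * h^3 * dP / (12 * mu * L)
Q = 175e-6 * (70e-6)^3 * 39e3 / (12 * 0.001 * 38219e-6) = 5.1043e-09 m^3/s
Step 3: Convert Q from m^3/s to nL/s (1 m^3 = 1e12 nL, so multiply by 1e12).
Q = 5104.3 nL/s


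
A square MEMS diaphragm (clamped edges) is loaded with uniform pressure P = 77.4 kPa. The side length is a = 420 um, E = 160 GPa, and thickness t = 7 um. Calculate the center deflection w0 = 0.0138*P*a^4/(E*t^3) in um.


Step 1: Convert pressure to compatible units (E is in GPa, so P in GPa).
P = 77.4 kPa = 77.4e-6 GPa
Step 2: Compute numerator: 0.0138 * P * a^4.
a^4 = 420^4 = 31116960000
numerator = 0.0138 * 77.4e-6 * 31116960000 = 3.32366e+04
Step 3: Compute denominator: E * t^3 = 160 * 7^3 = 54880
Step 4: w0 = numerator / denominator = 3.32366e+04 / 54880 = 0.6056 um


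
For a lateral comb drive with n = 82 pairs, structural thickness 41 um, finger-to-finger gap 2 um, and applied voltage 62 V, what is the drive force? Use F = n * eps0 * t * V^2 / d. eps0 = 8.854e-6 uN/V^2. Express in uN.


Step 1: Parameters: n=82, eps0=8.854e-6 uN/V^2, t=41 um, V=62 V, d=2 um
Step 2: V^2 = 3844
Step 3: F = 82 * 8.854e-6 * 41 * 3844 / 2
F = 57.212 uN


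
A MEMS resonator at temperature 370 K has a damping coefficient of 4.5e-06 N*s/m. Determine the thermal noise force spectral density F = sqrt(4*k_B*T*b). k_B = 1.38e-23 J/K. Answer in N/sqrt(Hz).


Step 1: Compute 4 * k_B * T * b
= 4 * 1.38e-23 * 370 * 4.5e-06
= 9.1908e-26 N^2/Hz
Step 2: F_noise = sqrt(9.1908e-26)
F_noise = 3.03e-13 N/sqrt(Hz)


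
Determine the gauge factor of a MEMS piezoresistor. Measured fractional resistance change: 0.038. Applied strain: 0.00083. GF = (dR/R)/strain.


Step 1: Identify values.
dR/R = 0.038, strain = 0.00083
Step 2: GF = (dR/R) / strain = 0.038 / 0.00083
GF = 45.8


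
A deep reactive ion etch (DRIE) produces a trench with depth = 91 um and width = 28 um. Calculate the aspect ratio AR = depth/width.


Step 1: AR = depth / width
Step 2: AR = 91 / 28
AR = 3.3


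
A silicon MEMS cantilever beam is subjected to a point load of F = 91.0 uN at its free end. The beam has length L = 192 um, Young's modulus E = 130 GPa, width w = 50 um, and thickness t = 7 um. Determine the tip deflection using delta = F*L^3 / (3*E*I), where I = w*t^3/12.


Step 1: Calculate the second moment of area.
I = w * t^3 / 12 = 50 * 7^3 / 12 = 1429.1667 um^4
Step 2: Convert E to consistent units (1 GPa = 1000 uN/um^2).
E = 130 GPa = 130000 uN/um^2
Step 3: Calculate tip deflection.
delta = F * L^3 / (3 * E * I)
delta = 91.0 * 192^3 / (3 * 130000 * 1429.1667)
delta = 1.1556 um


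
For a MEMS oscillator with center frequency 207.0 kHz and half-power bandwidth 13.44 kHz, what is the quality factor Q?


Step 1: Q = f0 / bandwidth
Step 2: Q = 207.0 / 13.44
Q = 15.4


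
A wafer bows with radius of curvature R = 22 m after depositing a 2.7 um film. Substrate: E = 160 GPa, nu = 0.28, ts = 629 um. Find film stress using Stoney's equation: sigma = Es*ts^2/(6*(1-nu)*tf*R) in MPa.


Step 1: Compute numerator: Es * ts^2 = 160 * 629^2 = 63302560 (GPa*um^2)
Step 2: Compute denominator (R in um): 6*(1-nu)*tf*R = 6*0.72*2.7*22e6 = 256608000.0 (um^2)
Step 3: sigma (GPa) = 63302560 / 256608000.0 = 2.4669e-01 GPa
Step 4: Convert to MPa (x1000): sigma = 246.7 MPa
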